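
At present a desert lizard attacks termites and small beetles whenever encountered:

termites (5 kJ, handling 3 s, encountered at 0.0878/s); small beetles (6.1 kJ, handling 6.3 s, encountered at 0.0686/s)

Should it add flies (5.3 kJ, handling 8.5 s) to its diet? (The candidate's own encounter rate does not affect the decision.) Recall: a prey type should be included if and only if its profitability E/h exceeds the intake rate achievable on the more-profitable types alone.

Yes

Intake rate on the current diet: R = (0.0878×5 + 0.0686×6.1) / (1 + 0.0878×3 + 0.0686×6.3) = 0.8575/1.696 = 0.5057 kJ/s.
Profitability of flies: 5.3/8.5 = 0.6235 kJ/s.
0.6235 > 0.5057, so adding flies raises the average — include it.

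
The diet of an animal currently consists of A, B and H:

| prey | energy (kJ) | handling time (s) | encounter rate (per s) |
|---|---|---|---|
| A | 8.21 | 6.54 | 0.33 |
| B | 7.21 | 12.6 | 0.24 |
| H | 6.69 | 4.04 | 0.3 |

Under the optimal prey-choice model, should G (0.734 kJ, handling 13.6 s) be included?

No

On A, B and H alone, R = ΣλE/(1+Σλh) = 6.447/7.394 = 0.8719 kJ/s.
G: E/h = 0.734/13.6 = 0.05397 kJ/s.
Since 0.05397 < R, time spent handling G is better spent searching.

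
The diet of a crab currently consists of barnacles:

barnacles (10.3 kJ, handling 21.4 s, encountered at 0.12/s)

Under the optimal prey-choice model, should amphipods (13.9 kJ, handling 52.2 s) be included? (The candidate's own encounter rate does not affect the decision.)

No

On barnacles alone, R = ΣλE/(1+Σλh) = 1.236/3.568 = 0.3464 kJ/s.
amphipods: E/h = 13.9/52.2 = 0.2663 kJ/s.
0.2663 < 0.3464, so adding amphipods would lower the average — exclude it.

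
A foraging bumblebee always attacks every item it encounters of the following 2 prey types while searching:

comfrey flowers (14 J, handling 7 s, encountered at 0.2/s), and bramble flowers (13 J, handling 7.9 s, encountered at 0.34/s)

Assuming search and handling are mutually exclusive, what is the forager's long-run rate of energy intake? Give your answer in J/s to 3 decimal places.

Energy encountered per unit search time: 0.2×14 + 0.34×13 = 7.22 J/s.
Handling time per unit search time: 0.2×7 + 0.34×7.9 = 4.086.
Rate = 7.22/(1 + 4.086) = 1.42 J/s.

1.420 J/s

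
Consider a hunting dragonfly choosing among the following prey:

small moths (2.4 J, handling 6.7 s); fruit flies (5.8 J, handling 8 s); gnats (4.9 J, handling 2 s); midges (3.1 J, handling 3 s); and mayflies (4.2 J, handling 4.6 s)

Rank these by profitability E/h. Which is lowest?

small moths

In descending order of E/h:
gnats: 4.9/2 = 2.45 J/s
midges: 3.1/3 = 1.03 J/s
mayflies: 4.2/4.6 = 0.913 J/s
fruit flies: 5.8/8 = 0.725 J/s
small moths: 2.4/6.7 = 0.358 J/s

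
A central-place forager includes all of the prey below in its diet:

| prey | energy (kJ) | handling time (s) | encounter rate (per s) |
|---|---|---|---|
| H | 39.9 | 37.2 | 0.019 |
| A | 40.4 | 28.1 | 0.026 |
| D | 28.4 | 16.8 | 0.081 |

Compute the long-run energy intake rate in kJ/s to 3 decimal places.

1.082 kJ/s

R = (0.019×39.9 + 0.026×40.4 + 0.081×28.4) / (1 + 0.019×37.2 + 0.026×28.1 + 0.081×16.8) = 4.109/3.798 = 1.082 kJ/s.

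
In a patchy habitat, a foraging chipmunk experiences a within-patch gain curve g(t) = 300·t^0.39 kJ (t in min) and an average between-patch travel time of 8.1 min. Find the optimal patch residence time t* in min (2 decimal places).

By the marginal value theorem, leave when the instantaneous gain rate g'(t) equals the habitat-wide average g(t)/(T + t).
g'(t) = 0.39·300·t^-0.61. Setting 0.39·300·t^-0.61 = 300·t^0.39/(8.1+t) gives 0.39(8.1+t) = t, so 0.61·t = 0.39×8.1.
t* = 0.39×8.1/0.61 = 5.179 min.

5.18 min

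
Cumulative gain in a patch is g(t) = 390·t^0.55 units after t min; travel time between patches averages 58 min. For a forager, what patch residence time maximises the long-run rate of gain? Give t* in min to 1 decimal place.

70.9 min

Maximise g(t)/(T+t): set derivative to zero → g'(t)(T+t) = g(t).
g'(t) = 0.55·390·t^-0.45. Setting 0.55·390·t^-0.45 = 390·t^0.55/(58+t) gives 0.55(58+t) = t, so 0.45·t = 0.55×58.
t* = 0.55×58/0.45 = 70.89 min.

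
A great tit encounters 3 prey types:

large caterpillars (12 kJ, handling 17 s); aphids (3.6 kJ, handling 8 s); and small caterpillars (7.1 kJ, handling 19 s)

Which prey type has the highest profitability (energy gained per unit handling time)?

Profitability E/h (kJ/s): large caterpillars = 12/17 = 0.706, aphids = 3.6/8 = 0.45, small caterpillars = 7.1/19 = 0.374.
Ranked: large caterpillars > aphids > small caterpillars.

large caterpillars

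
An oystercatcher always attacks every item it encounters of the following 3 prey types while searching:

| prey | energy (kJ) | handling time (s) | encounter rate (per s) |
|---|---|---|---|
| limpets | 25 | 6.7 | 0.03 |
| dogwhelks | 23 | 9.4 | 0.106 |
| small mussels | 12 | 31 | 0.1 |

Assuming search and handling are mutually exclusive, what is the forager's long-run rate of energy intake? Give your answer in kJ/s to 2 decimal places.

0.83 kJ/s

R = (0.03×25 + 0.106×23 + 0.1×12) / (1 + 0.03×6.7 + 0.106×9.4 + 0.1×31) = 4.388/5.297 = 0.8283 kJ/s.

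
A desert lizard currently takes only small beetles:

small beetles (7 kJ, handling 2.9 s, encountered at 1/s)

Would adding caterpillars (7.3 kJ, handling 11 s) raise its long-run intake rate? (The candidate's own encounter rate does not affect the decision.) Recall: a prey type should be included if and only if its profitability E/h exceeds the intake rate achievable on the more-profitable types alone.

No

Intake rate on the current diet: R = (1×7) / (1 + 1×2.9) = 7/3.9 = 1.795 kJ/s.
caterpillars: E/h = 7.3/11 = 0.6636 kJ/s.
Since 0.6636 < R, time spent handling caterpillars is better spent searching.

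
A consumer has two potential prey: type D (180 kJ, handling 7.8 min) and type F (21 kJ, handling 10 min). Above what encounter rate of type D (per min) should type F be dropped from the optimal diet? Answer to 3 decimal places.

At the threshold, the rate on type D alone equals the profitability of type F: λ·180/(1 + λ·7.8) = 21/10 = 2.1.
Rearranging, λ(180 − 2.1×7.8) = 2.1, so λ = 2.1/163.6 = 0.01283 per min.

0.013 per min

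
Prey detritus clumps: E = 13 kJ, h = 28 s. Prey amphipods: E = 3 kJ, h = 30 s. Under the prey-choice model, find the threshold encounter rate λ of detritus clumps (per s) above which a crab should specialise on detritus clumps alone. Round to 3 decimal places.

0.010 per s

The zero-one rule: include amphipods iff E₂/h₂ > λE₁/(1+λh₁). Equality gives the switch point.
λE₁h₂ = E₂ + λE₂h₁ ⇒ λ = E₂/(E₁h₂ − E₂h₁) = 3/(390 − 84) = 0.009804 per s.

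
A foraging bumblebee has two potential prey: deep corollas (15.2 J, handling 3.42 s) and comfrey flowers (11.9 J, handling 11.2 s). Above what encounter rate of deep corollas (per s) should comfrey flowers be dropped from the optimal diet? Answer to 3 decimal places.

0.092 per s

The zero-one rule: include comfrey flowers iff E₂/h₂ > λE₁/(1+λh₁). Equality gives the switch point.
λE₁h₂ = E₂ + λE₂h₁ ⇒ λ = E₂/(E₁h₂ − E₂h₁) = 11.9/(170.2 − 40.7) = 0.09186 per s.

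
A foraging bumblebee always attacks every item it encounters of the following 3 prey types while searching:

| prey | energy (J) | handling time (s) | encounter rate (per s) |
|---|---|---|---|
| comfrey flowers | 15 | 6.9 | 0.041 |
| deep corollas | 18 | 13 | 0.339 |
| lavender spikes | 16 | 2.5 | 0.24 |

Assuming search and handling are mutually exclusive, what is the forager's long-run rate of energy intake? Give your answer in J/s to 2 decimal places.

1.68 J/s

R = (0.041×15 + 0.339×18 + 0.24×16) / (1 + 0.041×6.9 + 0.339×13 + 0.24×2.5) = 10.56/6.29 = 1.678 J/s.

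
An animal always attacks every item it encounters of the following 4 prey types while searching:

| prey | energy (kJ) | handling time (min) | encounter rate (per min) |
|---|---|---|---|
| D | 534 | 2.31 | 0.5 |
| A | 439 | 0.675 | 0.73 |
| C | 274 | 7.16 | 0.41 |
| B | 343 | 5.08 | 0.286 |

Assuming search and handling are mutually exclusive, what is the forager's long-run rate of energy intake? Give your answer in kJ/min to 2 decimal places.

113.40 kJ/min

R = (0.5×534 + 0.73×439 + 0.41×274 + 0.286×343) / (1 + 0.5×2.31 + 0.73×0.675 + 0.41×7.16 + 0.286×5.08) = 797.9/7.036 = 113.4 kJ/min.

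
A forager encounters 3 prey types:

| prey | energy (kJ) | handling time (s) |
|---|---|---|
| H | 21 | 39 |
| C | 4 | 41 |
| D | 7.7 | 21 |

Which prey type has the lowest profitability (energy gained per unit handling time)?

C

Profitability E/h (kJ/s): H = 21/39 = 0.538, C = 4/41 = 0.0976, D = 7.7/21 = 0.367.
Ranked: H > D > C.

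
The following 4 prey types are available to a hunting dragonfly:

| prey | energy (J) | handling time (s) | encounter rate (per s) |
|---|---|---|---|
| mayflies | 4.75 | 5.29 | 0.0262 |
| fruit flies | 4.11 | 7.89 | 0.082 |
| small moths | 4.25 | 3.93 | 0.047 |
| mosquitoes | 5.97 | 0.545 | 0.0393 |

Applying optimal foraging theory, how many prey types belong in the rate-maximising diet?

Profitabilities (E/h, J/s): mosquitoes 11, small moths 1.08, mayflies 0.898, fruit flies 0.521. Add prey in this order while the next type's profitability exceeds the intake rate on those already taken.
Rate on top 1: 0.2297. small moths: 1.08 > 0.2297 → include.
Rate on top 2: 0.3601. mayflies: 0.898 > 0.3601 → include.
Rate on top 3: 0.4156. fruit flies: 0.521 > 0.4156 → include.
Optimal diet: mosquitoes, small moths, mayflies, fruit flies — 4 of 4 types.

4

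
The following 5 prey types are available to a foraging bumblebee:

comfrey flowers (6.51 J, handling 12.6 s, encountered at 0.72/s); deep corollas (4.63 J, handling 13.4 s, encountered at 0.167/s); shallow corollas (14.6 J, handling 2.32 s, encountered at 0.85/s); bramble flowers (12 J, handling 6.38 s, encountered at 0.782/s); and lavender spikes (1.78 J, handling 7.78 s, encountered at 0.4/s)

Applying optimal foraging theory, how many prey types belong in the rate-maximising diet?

1

E/h in descending order: shallow corollas 6.29, bramble flowers 1.88, comfrey flowers 0.517, deep corollas 0.346, lavender spikes 0.229 J/s. The optimal diet is the largest prefix of this list for which every included type satisfies E_i/h_i > R on the types above it.
Rate on top 1: 4.176. bramble flowers: 1.88 < 4.176 → exclude; stop.
Optimal diet: shallow corollas — 1 of 5 types.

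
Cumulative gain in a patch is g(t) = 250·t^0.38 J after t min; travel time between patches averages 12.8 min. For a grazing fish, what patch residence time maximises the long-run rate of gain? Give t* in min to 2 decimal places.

7.85 min

By the marginal value theorem, leave when the instantaneous gain rate g'(t) equals the habitat-wide average g(t)/(T + t).
g'(t) = 0.38·250·t^-0.62. Setting 0.38·250·t^-0.62 = 250·t^0.38/(12.8+t) gives 0.38(12.8+t) = t, so 0.62·t = 0.38×12.8.
t* = 0.38×12.8/0.62 = 7.845 min.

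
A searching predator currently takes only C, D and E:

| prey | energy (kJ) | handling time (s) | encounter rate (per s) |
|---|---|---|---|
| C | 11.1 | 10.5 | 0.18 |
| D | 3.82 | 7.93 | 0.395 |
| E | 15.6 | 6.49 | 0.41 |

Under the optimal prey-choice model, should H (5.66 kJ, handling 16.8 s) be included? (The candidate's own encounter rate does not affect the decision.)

No

Intake rate on the current diet: R = (0.18×11.1 + 0.395×3.82 + 0.41×15.6) / (1 + 0.18×10.5 + 0.395×7.93 + 0.41×6.49) = 9.903/8.683 = 1.14 kJ/s.
H: E/h = 5.66/16.8 = 0.3369 kJ/s.
Since 0.3369 < R, time spent handling H is better spent searching.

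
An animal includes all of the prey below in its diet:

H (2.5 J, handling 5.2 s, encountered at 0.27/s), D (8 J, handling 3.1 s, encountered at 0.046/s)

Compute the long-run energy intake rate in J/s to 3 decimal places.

R = Σλ_iE_i / (1 + Σλ_ih_i)
Numerator: 0.27×2.5 + 0.046×8 = 1.043
Denominator: 1 + 0.27×5.2 + 0.046×3.1 = 2.547
R = 1.043/2.547 = 0.4096 J/s

0.410 J/s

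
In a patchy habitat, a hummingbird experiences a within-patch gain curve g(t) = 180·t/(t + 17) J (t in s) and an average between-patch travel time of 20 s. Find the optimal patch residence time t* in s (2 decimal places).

18.44 s

Optimal t* satisfies g'(t*) = g(t*)/(T + t*).
g'(t) = 180·17/(t + 17)². Setting 180·17/(t+17)² = 180t/[(t+17)(20+t)] gives 17(20+t) = t(t+17), so t² = 17×20 = 340.
t* = √340 = 18.44 s.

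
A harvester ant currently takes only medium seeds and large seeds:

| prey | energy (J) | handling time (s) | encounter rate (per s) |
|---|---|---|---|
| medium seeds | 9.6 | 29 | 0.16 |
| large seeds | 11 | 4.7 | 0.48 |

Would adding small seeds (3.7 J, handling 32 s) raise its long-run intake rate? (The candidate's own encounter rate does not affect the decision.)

On medium seeds and large seeds alone, R = ΣλE/(1+Σλh) = 6.816/7.896 = 0.8632 J/s.
Profitability of small seeds: 3.7/32 = 0.1156 J/s.
Since 0.1156 < R, time spent handling small seeds is better spent searching.

No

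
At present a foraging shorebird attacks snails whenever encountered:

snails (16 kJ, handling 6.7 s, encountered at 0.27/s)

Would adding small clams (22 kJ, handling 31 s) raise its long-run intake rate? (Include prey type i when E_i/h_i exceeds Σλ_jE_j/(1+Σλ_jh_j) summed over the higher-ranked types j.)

No

Current rate: (0.27×16)/(1 + 0.27×6.7) = 1.538 kJ/s.
small clams: E/h = 22/31 = 0.7097 kJ/s.
0.7097 < 1.538, so adding small clams would lower the average — exclude it.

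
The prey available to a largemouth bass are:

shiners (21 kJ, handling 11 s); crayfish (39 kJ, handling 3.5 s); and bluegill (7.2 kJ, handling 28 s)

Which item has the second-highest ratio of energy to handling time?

shiners

In descending order of E/h:
crayfish: 39/3.5 = 11.1 kJ/s
shiners: 21/11 = 1.91 kJ/s
bluegill: 7.2/28 = 0.257 kJ/s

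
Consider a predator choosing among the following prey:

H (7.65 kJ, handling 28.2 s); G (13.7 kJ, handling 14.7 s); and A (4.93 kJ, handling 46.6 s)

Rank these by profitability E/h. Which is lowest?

A

Profitability E/h (kJ/s): H = 7.65/28.2 = 0.271, G = 13.7/14.7 = 0.932, A = 4.93/46.6 = 0.106.
Ranked: G > H > A.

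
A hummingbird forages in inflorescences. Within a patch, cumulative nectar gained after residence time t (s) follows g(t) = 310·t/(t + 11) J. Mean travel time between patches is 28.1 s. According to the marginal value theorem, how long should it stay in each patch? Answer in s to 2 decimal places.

Maximise g(t)/(T+t): set derivative to zero → g'(t)(T+t) = g(t).
g'(t) = 310·11/(t + 11)². Setting 310·11/(t+11)² = 310t/[(t+11)(28.1+t)] gives 11(28.1+t) = t(t+11), so t² = 11×28.1 = 309.1.
t* = √309.1 = 17.58 s.

17.58 s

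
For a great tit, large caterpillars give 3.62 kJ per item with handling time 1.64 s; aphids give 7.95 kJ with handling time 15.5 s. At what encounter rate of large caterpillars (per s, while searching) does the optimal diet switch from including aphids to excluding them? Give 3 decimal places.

0.185 per s

The zero-one rule: include aphids iff E₂/h₂ > λE₁/(1+λh₁). Equality gives the switch point.
λE₁h₂ = E₂ + λE₂h₁ ⇒ λ = E₂/(E₁h₂ − E₂h₁) = 7.95/(56.11 − 13.04) = 0.1846 per s.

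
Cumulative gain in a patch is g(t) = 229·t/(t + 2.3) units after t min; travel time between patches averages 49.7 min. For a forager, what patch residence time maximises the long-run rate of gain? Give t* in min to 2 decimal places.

By the marginal value theorem, leave when the instantaneous gain rate g'(t) equals the habitat-wide average g(t)/(T + t).
g'(t) = 229·2.3/(t + 2.3)². Setting 229·2.3/(t+2.3)² = 229t/[(t+2.3)(49.7+t)] gives 2.3(49.7+t) = t(t+2.3), so t² = 2.3×49.7 = 114.3.
t* = √114.3 = 10.69 min.

10.69 min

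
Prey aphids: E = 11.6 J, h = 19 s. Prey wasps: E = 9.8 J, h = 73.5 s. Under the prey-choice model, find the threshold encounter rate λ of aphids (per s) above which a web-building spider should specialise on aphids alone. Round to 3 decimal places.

At the threshold, the rate on aphids alone equals the profitability of wasps: λ·11.6/(1 + λ·19) = 9.8/73.5 = 0.1333.
Rearranging, λ(11.6 − 0.1333×19) = 0.1333, so λ = 0.1333/9.067 = 0.01471 per s.

0.015 per s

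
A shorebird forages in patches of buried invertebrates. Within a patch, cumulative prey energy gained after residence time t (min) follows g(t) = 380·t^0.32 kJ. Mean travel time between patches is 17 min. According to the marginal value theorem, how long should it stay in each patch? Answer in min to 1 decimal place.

Maximise g(t)/(T+t): set derivative to zero → g'(t)(T+t) = g(t).
g'(t) = 0.32·380·t^-0.68. Setting 0.32·380·t^-0.68 = 380·t^0.32/(17+t) gives 0.32(17+t) = t, so 0.68·t = 0.32×17.
t* = 0.32×17/0.68 = 8 min.

8.0 min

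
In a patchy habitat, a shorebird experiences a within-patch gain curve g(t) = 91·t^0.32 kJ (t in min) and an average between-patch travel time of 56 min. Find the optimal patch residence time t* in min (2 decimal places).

By the marginal value theorem, leave when the instantaneous gain rate g'(t) equals the habitat-wide average g(t)/(T + t).
g'(t) = 0.32·91·t^-0.68. Setting 0.32·91·t^-0.68 = 91·t^0.32/(56+t) gives 0.32(56+t) = t, so 0.68·t = 0.32×56.
t* = 0.32×56/0.68 = 26.35 min.

26.35 min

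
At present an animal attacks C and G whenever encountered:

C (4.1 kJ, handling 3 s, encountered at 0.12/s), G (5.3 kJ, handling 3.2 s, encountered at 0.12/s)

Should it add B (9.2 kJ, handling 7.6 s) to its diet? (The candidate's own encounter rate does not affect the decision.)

Yes

On C and G alone, R = ΣλE/(1+Σλh) = 1.128/1.744 = 0.6468 kJ/s.
Profitability of B: 9.2/7.6 = 1.211 kJ/s.
Since 1.211 > R, including B increases the long-run rate.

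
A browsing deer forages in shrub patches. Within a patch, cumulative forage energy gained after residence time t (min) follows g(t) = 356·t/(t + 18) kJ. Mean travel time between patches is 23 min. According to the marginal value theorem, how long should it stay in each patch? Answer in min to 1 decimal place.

20.3 min

Maximise g(t)/(T+t): set derivative to zero → g'(t)(T+t) = g(t).
g'(t) = 356·18/(t + 18)². Setting 356·18/(t+18)² = 356t/[(t+18)(23+t)] gives 18(23+t) = t(t+18), so t² = 18×23 = 414.
t* = √414 = 20.35 min.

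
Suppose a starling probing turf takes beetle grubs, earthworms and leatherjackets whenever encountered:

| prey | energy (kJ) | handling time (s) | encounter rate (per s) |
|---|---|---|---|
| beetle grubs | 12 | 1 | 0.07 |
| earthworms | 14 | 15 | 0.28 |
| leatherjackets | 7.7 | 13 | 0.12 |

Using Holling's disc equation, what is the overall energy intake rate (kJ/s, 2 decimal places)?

0.83 kJ/s

Energy encountered per unit search time: 0.07×12 + 0.28×14 + 0.12×7.7 = 5.684 kJ/s.
Handling time per unit search time: 0.07×1 + 0.28×15 + 0.12×13 = 5.83.
Rate = 5.684/(1 + 5.83) = 0.8322 kJ/s.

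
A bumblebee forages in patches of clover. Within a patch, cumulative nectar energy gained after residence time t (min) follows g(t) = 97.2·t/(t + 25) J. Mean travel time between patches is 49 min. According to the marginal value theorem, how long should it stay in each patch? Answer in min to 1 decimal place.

Maximise g(t)/(T+t): set derivative to zero → g'(t)(T+t) = g(t).
g'(t) = 97.2·25/(t + 25)². Setting 97.2·25/(t+25)² = 97.2t/[(t+25)(49+t)] gives 25(49+t) = t(t+25), so t² = 25×49 = 1225.
t* = √1225 = 35 min.

35.0 min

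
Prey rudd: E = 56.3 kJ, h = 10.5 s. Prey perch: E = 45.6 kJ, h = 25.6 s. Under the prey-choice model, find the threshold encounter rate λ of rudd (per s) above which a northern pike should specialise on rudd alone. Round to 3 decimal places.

The zero-one rule: include perch iff E₂/h₂ > λE₁/(1+λh₁). Equality gives the switch point.
λE₁h₂ = E₂ + λE₂h₁ ⇒ λ = E₂/(E₁h₂ − E₂h₁) = 45.6/(1441 − 478.8) = 0.04738 per s.

0.047 per s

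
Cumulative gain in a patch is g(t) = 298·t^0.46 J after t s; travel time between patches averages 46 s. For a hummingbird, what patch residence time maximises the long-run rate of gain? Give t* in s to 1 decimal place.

Optimal t* satisfies g'(t*) = g(t*)/(T + t*).
g'(t) = 0.46·298·t^-0.54. Setting 0.46·298·t^-0.54 = 298·t^0.46/(46+t) gives 0.46(46+t) = t, so 0.54·t = 0.46×46.
t* = 0.46×46/0.54 = 39.19 s.

39.2 s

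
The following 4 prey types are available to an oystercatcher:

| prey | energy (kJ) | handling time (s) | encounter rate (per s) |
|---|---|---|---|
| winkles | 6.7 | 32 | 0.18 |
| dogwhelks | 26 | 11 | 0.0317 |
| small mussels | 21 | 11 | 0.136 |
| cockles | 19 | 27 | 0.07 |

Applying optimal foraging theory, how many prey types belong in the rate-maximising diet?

E/h in descending order: dogwhelks 2.36, small mussels 1.91, cockles 0.704, winkles 0.209 kJ/s. The optimal diet is the largest prefix of this list for which every included type satisfies E_i/h_i > R on the types above it.
Rate on top 1: 0.6111. small mussels: 1.91 > 0.6111 → include.
Rate on top 2: 1.294. cockles: 0.704 < 1.294 → exclude; stop.
Optimal diet: dogwhelks, small mussels — 2 of 4 types.

2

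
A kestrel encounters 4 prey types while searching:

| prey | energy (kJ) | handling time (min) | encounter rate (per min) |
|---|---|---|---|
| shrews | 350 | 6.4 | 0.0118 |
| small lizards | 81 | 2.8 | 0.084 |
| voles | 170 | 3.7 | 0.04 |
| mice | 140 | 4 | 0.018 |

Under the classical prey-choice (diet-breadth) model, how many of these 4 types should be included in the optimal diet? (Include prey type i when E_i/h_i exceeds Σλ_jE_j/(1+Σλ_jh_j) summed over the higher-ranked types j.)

4

Profitabilities (E/h, kJ/min): shrews 54.7, voles 45.9, mice 35, small lizards 28.9. Add prey in this order while the next type's profitability exceeds the intake rate on those already taken.
Rate on top 1: 3.84. voles: 45.9 > 3.84 → include.
Rate on top 2: 8.933. mice: 35 > 8.933 → include.
Rate on top 3: 10.38. small lizards: 28.9 > 10.38 → include.
Optimal diet: shrews, voles, mice, small lizards — 4 of 4 types.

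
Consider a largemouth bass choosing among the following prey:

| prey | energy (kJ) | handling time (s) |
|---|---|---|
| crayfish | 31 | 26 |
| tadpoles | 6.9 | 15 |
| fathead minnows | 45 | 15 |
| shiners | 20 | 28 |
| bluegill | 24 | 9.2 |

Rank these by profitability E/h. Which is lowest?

In descending order of E/h:
fathead minnows: 45/15 = 3 kJ/s
bluegill: 24/9.2 = 2.61 kJ/s
crayfish: 31/26 = 1.19 kJ/s
shiners: 20/28 = 0.714 kJ/s
tadpoles: 6.9/15 = 0.46 kJ/s

tadpoles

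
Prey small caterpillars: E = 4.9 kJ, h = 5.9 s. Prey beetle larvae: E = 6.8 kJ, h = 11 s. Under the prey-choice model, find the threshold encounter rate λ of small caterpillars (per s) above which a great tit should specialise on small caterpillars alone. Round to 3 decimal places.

0.493 per s

Drop beetle larvae once their profitability E₂/h₂ falls below the rate achievable on small caterpillars alone: E₂/h₂ = λE₁/(1 + λh₁).
Solve for λ: λE₁h₂ = E₂(1 + λh₁) → λ(E₁h₂ − E₂h₁) = E₂ → λ = E₂/(E₁h₂ − E₂h₁).
λ = 6.8/(4.9×11 − 6.8×5.9) = 6.8/13.78 = 0.4935 per s.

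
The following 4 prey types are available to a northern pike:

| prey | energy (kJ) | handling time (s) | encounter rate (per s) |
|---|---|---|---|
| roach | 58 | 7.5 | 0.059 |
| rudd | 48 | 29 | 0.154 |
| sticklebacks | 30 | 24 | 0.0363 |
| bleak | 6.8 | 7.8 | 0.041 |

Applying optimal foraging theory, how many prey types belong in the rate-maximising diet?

E/h in descending order: roach 7.73, rudd 1.66, sticklebacks 1.25, bleak 0.872 kJ/s. The optimal diet is the largest prefix of this list for which every included type satisfies E_i/h_i > R on the types above it.
Rate on top 1: 2.372. rudd: 1.66 < 2.372 → exclude; stop.
Optimal diet: roach — 1 of 4 types.

1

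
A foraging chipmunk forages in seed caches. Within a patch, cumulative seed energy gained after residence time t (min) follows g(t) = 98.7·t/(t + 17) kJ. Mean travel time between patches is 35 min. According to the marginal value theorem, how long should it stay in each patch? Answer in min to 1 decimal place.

24.4 min

Optimal t* satisfies g'(t*) = g(t*)/(T + t*).
g'(t) = 98.7·17/(t + 17)². Setting 98.7·17/(t+17)² = 98.7t/[(t+17)(35+t)] gives 17(35+t) = t(t+17), so t² = 17×35 = 595.
t* = √595 = 24.39 min.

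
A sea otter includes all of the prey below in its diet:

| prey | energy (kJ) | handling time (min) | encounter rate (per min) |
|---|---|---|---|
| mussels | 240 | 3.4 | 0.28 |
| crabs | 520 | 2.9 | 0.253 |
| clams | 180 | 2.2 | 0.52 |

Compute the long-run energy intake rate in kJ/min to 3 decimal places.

R = Σλ_iE_i / (1 + Σλ_ih_i)
Numerator: 0.28×240 + 0.253×520 + 0.52×180 = 292.4
Denominator: 1 + 0.28×3.4 + 0.253×2.9 + 0.52×2.2 = 3.83
R = 292.4/3.83 = 76.34 kJ/min

76.340 kJ/min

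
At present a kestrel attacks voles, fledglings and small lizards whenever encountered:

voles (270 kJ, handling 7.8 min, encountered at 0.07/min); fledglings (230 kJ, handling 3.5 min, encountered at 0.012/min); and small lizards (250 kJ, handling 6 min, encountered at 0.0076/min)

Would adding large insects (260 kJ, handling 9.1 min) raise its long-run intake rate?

Yes

Intake rate on the current diet: R = (0.07×270 + 0.012×230 + 0.0076×250) / (1 + 0.07×7.8 + 0.012×3.5 + 0.0076×6) = 23.56/1.634 = 14.42 kJ/min.
large insects: E/h = 260/9.1 = 28.57 kJ/min.
28.57 > 14.42, so adding large insects raises the average — include it.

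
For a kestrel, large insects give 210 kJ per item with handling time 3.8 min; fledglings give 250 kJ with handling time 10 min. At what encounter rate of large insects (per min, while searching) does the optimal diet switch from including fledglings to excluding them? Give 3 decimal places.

0.217 per min

The zero-one rule: include fledglings iff E₂/h₂ > λE₁/(1+λh₁). Equality gives the switch point.
λE₁h₂ = E₂ + λE₂h₁ ⇒ λ = E₂/(E₁h₂ − E₂h₁) = 250/(2100 − 950) = 0.2174 per min.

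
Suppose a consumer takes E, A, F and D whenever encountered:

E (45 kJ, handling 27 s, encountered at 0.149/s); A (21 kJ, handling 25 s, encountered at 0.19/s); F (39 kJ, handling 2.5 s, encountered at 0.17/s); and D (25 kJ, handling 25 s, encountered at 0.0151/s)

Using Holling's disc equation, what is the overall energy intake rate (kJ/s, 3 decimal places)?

1.674 kJ/s

Energy encountered per unit search time: 0.149×45 + 0.19×21 + 0.17×39 + 0.0151×25 = 17.7 kJ/s.
Handling time per unit search time: 0.149×27 + 0.19×25 + 0.17×2.5 + 0.0151×25 = 9.575.
Rate = 17.7/(1 + 9.575) = 1.674 kJ/s.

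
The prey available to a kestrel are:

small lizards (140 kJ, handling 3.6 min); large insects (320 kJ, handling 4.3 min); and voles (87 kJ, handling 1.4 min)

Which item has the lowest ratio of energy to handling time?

small lizards

Profitability E/h (kJ/min): small lizards = 140/3.6 = 38.9, large insects = 320/4.3 = 74.4, voles = 87/1.4 = 62.1.
Ranked: large insects > voles > small lizards.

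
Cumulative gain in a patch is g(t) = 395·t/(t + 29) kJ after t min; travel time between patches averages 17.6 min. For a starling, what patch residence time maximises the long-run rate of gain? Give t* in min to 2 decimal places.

22.59 min

By the marginal value theorem, leave when the instantaneous gain rate g'(t) equals the habitat-wide average g(t)/(T + t).
g'(t) = 395·29/(t + 29)². Setting 395·29/(t+29)² = 395t/[(t+29)(17.6+t)] gives 29(17.6+t) = t(t+29), so t² = 29×17.6 = 510.4.
t* = √510.4 = 22.59 min.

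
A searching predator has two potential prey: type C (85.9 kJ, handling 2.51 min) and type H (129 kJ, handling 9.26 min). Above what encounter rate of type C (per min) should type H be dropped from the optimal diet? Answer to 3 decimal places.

Drop type H once their profitability E₂/h₂ falls below the rate achievable on type C alone: E₂/h₂ = λE₁/(1 + λh₁).
Solve for λ: λE₁h₂ = E₂(1 + λh₁) → λ(E₁h₂ − E₂h₁) = E₂ → λ = E₂/(E₁h₂ − E₂h₁).
λ = 129/(85.9×9.26 − 129×2.51) = 129/471.6 = 0.2735 per min.

0.274 per min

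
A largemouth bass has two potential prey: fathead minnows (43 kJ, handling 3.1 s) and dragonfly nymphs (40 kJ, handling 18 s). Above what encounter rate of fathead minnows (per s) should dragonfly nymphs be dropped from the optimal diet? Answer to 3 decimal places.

At the threshold, the rate on fathead minnows alone equals the profitability of dragonfly nymphs: λ·43/(1 + λ·3.1) = 40/18 = 2.222.
Rearranging, λ(43 − 2.222×3.1) = 2.222, so λ = 2.222/36.11 = 0.06154 per s.

0.062 per s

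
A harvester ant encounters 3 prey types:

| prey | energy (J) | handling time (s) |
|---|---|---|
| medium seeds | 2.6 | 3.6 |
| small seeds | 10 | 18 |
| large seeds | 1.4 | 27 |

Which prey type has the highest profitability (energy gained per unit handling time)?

Profitability E/h (J/s): medium seeds = 2.6/3.6 = 0.722, small seeds = 10/18 = 0.556, large seeds = 1.4/27 = 0.0519.
Ranked: medium seeds > small seeds > large seeds.

medium seeds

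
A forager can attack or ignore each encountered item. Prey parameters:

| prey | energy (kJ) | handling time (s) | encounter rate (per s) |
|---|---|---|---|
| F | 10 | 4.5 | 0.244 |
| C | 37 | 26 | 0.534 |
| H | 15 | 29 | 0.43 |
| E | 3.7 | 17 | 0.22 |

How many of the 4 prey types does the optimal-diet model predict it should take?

Rank by E/h (kJ/s): F 2.22, C 1.42, H 0.517, E 0.218. Include each in turn until the next type's E/h falls below the running intake rate.
Rate on top 1: 1.163. C: 1.42 > 1.163 → include.
Rate on top 2: 1.389. H: 0.517 < 1.389 → exclude; stop.
Optimal diet: F, C — 2 of 4 types.

2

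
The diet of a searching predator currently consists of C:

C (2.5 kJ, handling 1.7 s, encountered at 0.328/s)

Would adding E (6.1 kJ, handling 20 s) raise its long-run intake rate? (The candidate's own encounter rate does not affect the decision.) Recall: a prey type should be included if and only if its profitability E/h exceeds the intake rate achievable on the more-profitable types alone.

Current rate: (0.328×2.5)/(1 + 0.328×1.7) = 0.5265 kJ/s.
E: E/h = 6.1/20 = 0.305 kJ/s.
0.305 < 0.5265, so adding E would lower the average — exclude it.

No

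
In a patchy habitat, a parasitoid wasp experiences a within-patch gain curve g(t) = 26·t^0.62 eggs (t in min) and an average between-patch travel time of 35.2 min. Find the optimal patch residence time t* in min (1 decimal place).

57.4 min

Optimal t* satisfies g'(t*) = g(t*)/(T + t*).
g'(t) = 0.62·26·t^-0.38. Setting 0.62·26·t^-0.38 = 26·t^0.62/(35.2+t) gives 0.62(35.2+t) = t, so 0.38·t = 0.62×35.2.
t* = 0.62×35.2/0.38 = 57.43 min.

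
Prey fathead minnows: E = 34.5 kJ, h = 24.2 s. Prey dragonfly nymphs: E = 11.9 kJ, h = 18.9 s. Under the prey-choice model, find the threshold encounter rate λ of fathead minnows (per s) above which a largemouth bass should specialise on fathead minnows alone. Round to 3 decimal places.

The zero-one rule: include dragonfly nymphs iff E₂/h₂ > λE₁/(1+λh₁). Equality gives the switch point.
λE₁h₂ = E₂ + λE₂h₁ ⇒ λ = E₂/(E₁h₂ − E₂h₁) = 11.9/(652 − 288) = 0.03269 per s.

0.033 per s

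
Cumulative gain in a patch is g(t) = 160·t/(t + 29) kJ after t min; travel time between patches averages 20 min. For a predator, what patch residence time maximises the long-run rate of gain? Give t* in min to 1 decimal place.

24.1 min

Maximise g(t)/(T+t): set derivative to zero → g'(t)(T+t) = g(t).
g'(t) = 160·29/(t + 29)². Setting 160·29/(t+29)² = 160t/[(t+29)(20+t)] gives 29(20+t) = t(t+29), so t² = 29×20 = 580.
t* = √580 = 24.08 min.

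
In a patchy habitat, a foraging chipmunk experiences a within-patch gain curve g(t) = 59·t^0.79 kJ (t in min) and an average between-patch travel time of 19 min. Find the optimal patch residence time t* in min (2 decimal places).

71.48 min

By the marginal value theorem, leave when the instantaneous gain rate g'(t) equals the habitat-wide average g(t)/(T + t).
g'(t) = 0.79·59·t^-0.21. Setting 0.79·59·t^-0.21 = 59·t^0.79/(19+t) gives 0.79(19+t) = t, so 0.21·t = 0.79×19.
t* = 0.79×19/0.21 = 71.48 min.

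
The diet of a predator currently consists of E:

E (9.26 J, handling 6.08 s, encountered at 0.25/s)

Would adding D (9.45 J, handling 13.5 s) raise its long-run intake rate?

Current rate: (0.25×9.26)/(1 + 0.25×6.08) = 0.9187 J/s.
Profitability of D: 9.45/13.5 = 0.7 J/s.
0.7 < 0.9187, so adding D would lower the average — exclude it.

No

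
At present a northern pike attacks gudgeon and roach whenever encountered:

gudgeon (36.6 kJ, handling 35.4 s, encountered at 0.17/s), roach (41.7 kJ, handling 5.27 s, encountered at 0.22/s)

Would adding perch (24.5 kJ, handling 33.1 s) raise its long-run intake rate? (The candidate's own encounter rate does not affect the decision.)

No

Intake rate on the current diet: R = (0.17×36.6 + 0.22×41.7) / (1 + 0.17×35.4 + 0.22×5.27) = 15.4/8.177 = 1.883 kJ/s.
perch: E/h = 24.5/33.1 = 0.7402 kJ/s.
0.7402 < 1.883, so adding perch would lower the average — exclude it.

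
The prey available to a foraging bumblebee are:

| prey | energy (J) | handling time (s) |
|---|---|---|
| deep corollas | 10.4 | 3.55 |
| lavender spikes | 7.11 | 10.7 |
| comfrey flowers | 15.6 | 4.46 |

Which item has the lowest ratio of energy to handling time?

lavender spikes

In descending order of E/h:
comfrey flowers: 15.6/4.46 = 3.5 J/s
deep corollas: 10.4/3.55 = 2.93 J/s
lavender spikes: 7.11/10.7 = 0.664 J/s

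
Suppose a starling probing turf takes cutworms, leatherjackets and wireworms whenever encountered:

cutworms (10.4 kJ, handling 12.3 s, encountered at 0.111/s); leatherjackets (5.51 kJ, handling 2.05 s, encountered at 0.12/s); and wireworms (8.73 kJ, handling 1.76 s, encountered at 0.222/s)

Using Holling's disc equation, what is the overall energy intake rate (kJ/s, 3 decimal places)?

Energy encountered per unit search time: 0.111×10.4 + 0.12×5.51 + 0.222×8.73 = 3.754 kJ/s.
Handling time per unit search time: 0.111×12.3 + 0.12×2.05 + 0.222×1.76 = 2.002.
Rate = 3.754/(1 + 2.002) = 1.25 kJ/s.

1.250 kJ/s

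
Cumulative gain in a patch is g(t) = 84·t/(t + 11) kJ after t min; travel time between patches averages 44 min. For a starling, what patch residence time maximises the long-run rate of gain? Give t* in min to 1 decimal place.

Optimal t* satisfies g'(t*) = g(t*)/(T + t*).
g'(t) = 84·11/(t + 11)². Setting 84·11/(t+11)² = 84t/[(t+11)(44+t)] gives 11(44+t) = t(t+11), so t² = 11×44 = 484.
t* = √484 = 22 min.

22.0 min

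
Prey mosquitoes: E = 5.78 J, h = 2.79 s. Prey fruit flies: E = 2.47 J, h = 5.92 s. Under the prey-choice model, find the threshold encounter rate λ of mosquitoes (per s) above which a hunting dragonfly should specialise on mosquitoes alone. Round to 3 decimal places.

0.090 per s

Drop fruit flies once their profitability E₂/h₂ falls below the rate achievable on mosquitoes alone: E₂/h₂ = λE₁/(1 + λh₁).
Solve for λ: λE₁h₂ = E₂(1 + λh₁) → λ(E₁h₂ − E₂h₁) = E₂ → λ = E₂/(E₁h₂ − E₂h₁).
λ = 2.47/(5.78×5.92 − 2.47×2.79) = 2.47/27.33 = 0.09039 per s.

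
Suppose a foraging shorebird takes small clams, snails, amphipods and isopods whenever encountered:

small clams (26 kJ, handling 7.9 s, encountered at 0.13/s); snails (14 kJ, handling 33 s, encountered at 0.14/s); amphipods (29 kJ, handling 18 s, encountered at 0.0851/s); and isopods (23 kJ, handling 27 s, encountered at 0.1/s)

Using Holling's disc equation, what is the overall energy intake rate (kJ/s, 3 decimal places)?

R = (0.13×26 + 0.14×14 + 0.0851×29 + 0.1×23) / (1 + 0.13×7.9 + 0.14×33 + 0.0851×18 + 0.1×27) = 10.11/10.88 = 0.9291 kJ/s.

0.929 kJ/s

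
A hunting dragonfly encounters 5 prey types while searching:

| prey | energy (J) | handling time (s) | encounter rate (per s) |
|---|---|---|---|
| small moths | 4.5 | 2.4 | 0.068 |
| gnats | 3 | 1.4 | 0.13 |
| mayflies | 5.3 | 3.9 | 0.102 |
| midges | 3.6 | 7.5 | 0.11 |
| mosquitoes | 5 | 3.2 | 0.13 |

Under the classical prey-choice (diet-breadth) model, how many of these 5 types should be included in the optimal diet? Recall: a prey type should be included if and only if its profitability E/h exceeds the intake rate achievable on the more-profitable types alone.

E/h in descending order: gnats 2.14, small moths 1.88, mosquitoes 1.56, mayflies 1.36, midges 0.48 J/s. The optimal diet is the largest prefix of this list for which every included type satisfies E_i/h_i > R on the types above it.
Rate on top 1: 0.3299. small moths: 1.88 > 0.3299 → include.
Rate on top 2: 0.5174. mosquitoes: 1.56 > 0.5174 → include.
Rate on top 3: 0.7643. mayflies: 1.36 > 0.7643 → include.
Rate on top 4: 0.8738. midges: 0.48 < 0.8738 → exclude; stop.
Optimal diet: gnats, small moths, mosquitoes, mayflies — 4 of 5 types.

4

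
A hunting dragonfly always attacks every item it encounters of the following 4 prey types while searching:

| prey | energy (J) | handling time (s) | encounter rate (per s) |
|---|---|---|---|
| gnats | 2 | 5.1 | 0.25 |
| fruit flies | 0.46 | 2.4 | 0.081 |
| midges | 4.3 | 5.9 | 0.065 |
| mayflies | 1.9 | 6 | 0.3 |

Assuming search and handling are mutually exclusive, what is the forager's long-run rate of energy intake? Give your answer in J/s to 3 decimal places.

0.298 J/s

R = (0.25×2 + 0.081×0.46 + 0.065×4.3 + 0.3×1.9) / (1 + 0.25×5.1 + 0.081×2.4 + 0.065×5.9 + 0.3×6) = 1.387/4.653 = 0.298 J/s.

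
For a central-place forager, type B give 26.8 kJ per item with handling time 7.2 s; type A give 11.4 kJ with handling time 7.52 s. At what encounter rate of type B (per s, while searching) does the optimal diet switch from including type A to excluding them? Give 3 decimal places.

0.095 per s

The zero-one rule: include type A iff E₂/h₂ > λE₁/(1+λh₁). Equality gives the switch point.
λE₁h₂ = E₂ + λE₂h₁ ⇒ λ = E₂/(E₁h₂ − E₂h₁) = 11.4/(201.5 − 82.08) = 0.09543 per s.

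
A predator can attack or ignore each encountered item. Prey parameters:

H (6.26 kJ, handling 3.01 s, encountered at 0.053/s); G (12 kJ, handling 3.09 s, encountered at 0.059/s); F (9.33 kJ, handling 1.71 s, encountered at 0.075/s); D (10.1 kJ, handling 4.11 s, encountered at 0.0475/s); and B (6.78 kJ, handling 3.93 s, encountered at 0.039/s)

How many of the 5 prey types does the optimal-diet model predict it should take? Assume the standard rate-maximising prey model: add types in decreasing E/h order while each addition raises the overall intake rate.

Profitabilities (E/h, kJ/s): F 5.46, G 3.88, D 2.46, H 2.08, B 1.73. Add prey in this order while the next type's profitability exceeds the intake rate on those already taken.
Rate on top 1: 0.6202. G: 3.88 > 0.6202 → include.
Rate on top 2: 1.074. D: 2.46 > 1.074 → include.
Rate on top 3: 1.253. H: 2.08 > 1.253 → include.
Rate on top 4: 1.333. B: 1.73 > 1.333 → include.
Optimal diet: F, G, D, H, B — 5 of 5 types.

5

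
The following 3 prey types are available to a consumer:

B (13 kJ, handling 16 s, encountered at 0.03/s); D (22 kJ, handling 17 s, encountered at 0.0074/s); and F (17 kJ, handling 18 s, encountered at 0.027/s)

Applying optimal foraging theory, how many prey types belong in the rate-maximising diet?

Profitabilities (E/h, kJ/s): D 1.29, F 0.944, B 0.812. Add prey in this order while the next type's profitability exceeds the intake rate on those already taken.
Rate on top 1: 0.1446. F: 0.944 > 0.1446 → include.
Rate on top 2: 0.3858. B: 0.812 > 0.3858 → include.
Optimal diet: D, F, B — 3 of 3 types.

3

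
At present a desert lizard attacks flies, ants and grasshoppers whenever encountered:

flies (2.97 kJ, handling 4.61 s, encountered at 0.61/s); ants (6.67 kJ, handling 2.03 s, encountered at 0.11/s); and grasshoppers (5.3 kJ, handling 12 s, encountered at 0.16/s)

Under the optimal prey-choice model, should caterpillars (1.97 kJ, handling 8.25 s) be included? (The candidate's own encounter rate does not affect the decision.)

On flies, ants and grasshoppers alone, R = ΣλE/(1+Σλh) = 3.393/5.955 = 0.5698 kJ/s.
caterpillars: E/h = 1.97/8.25 = 0.2388 kJ/s.
Since 0.2388 < R, time spent handling caterpillars is better spent searching.

No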